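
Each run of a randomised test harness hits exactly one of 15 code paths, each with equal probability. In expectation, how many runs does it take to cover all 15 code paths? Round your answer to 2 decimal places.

49.77

The wait to go from k to k+1 distinct code paths is geometric with mean 15/(15-k).
E[T] = 15/15 + 15/14 + 15/13 + ... + 15/2 + 15/1 = 15·H_{15}.
H_{15} = 3.318, so E[T] = 49.773.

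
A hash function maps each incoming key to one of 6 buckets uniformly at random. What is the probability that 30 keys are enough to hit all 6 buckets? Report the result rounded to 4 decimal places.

0.9748

Let A_i be the event that bucket i is missing after 30 keys. By inclusion–exclusion on the A_i,
P(all seen) = Σ_{j=0}^{6} (-1)^j C(6,j)((6-j)/6)^30
= 1.00000 - 0.02528 + 0.00008 - 0.00000 + 0.00000 - 0.00000 + 0.00000
= 0.97480.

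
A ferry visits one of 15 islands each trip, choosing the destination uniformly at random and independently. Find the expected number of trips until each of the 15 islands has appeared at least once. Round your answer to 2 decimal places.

49.77

After k distinct islands have appeared, the next trip gives a new one with probability (15-k)/15, so the expected wait for the (k+1)-th is 15/(15-k).
E[T] = 15/15 + 15/14 + 15/13 + ... + 15/2 + 15/1 = 15·H_{15}.
H_{15} = 3.318, so E[T] = 49.773.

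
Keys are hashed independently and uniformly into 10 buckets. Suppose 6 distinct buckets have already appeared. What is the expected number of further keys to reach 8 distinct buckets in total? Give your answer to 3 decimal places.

With k distinct buckets already seen, the next new one takes an expected 10/(10-k) keys.
Sum over k = 6,...,7: E = 10/4 + 10/3 = 5.8333.

5.833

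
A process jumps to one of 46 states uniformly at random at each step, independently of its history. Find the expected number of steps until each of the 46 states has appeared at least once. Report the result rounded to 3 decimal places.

203.168

The wait to go from k to k+1 distinct states is geometric with mean 46/(46-k).
E[T] = 46/46 + 46/45 + 46/44 + ... + 46/2 + 46/1 = 46·H_{46}.
H_{46} = 4.4167, so E[T] = 203.1676.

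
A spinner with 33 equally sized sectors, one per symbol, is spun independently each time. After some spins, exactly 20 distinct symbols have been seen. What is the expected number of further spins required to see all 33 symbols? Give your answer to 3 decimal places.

With k distinct symbols already seen, the next new one takes an expected 33/(33-k) spins.
Sum over k = 20,...,32: E = 33/13 + 33/12 + 33/11 + ... + 33/2 + 33/1 = 104.9444.

104.944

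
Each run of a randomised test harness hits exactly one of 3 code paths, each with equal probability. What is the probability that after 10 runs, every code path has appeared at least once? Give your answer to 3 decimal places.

0.948

Let A_i be the event that code path i is missing after 10 runs. By inclusion–exclusion on the A_i,
P(all seen) = Σ_{j=0}^{3} (-1)^j C(3,j)((3-j)/3)^10
= 1.0000 - 0.0520 + 0.0001 - 0.0000
= 0.9480.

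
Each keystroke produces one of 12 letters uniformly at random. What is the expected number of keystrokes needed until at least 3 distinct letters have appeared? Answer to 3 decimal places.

With k distinct letters already seen, the next new one arrives after an expected 12/(12-k) keystrokes.
Sum over k = 0,...,2: E = 12/12 + 12/11 + 12/10 = 3.2909.

3.291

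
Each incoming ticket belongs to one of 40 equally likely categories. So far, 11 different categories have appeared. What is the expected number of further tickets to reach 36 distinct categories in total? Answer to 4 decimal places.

From k distinct to k+1 distinct takes on average 40/(40-k) tickets.
Sum over k = 11,...,35: E = 40/29 + 40/28 + 40/27 + ... + 40/6 + 40/5 = 75.13282.

75.1328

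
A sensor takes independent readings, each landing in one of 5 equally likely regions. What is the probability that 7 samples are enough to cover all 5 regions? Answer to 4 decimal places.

0.2150

By inclusion–exclusion over which regions are missing,
P(all seen) = Σ_{j=0}^{5} (-1)^j C(5,j)((5-j)/5)^7
= 1.00000 - 1.04858 + 0.27994 - 0.01638 + 0.00006 - 0.00000
= 0.21504.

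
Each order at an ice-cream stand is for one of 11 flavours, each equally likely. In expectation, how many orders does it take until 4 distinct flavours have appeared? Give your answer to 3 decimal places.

4.697

With k distinct flavours already seen, the next new one arrives after an expected 11/(11-k) orders.
Sum over k = 0,...,3: E = 11/11 + 11/10 + 11/9 + 11/8 = 4.6972.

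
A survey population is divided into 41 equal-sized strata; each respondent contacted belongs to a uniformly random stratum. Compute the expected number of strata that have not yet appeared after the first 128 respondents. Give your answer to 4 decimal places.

For each stratum, P(unseen after 128) = (40/41)^128 = 0.04240.
By linearity of expectation, E[unseen] = 41·(40/41)^128 = 1.73832.

1.7383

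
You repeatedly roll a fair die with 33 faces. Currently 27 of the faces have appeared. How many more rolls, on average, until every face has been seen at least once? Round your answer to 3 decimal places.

80.850

With k distinct faces already seen, the next new one takes an expected 33/(33-k) rolls.
Sum over k = 27,...,32: E = 33/6 + 33/5 + 33/4 + 33/3 + 33/2 + 33/1 = 80.8500.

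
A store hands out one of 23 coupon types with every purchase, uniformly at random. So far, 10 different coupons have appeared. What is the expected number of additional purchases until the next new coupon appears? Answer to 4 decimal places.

The number of purchases until the next new coupon is geometric with success probability 13/23, so its mean is 23/13.
E = 23/13 = 1.76923.

1.7692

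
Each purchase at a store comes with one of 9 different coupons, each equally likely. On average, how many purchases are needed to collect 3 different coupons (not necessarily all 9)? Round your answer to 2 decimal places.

3.41

With k distinct coupons already seen, the next new one arrives after an expected 9/(9-k) purchases.
Sum over k = 0,...,2: E = 9/9 + 9/8 + 9/7 = 3.411.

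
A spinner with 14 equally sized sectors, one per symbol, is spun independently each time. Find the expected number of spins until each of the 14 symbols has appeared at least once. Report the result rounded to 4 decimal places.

The wait to go from k to k+1 distinct symbols is geometric with mean 14/(14-k).
E[T] = 14/14 + 14/13 + 14/12 + ... + 14/2 + 14/1 = 14·H_{14}.
H_{14} = 3.25156, so E[T] = 45.52187.

45.5219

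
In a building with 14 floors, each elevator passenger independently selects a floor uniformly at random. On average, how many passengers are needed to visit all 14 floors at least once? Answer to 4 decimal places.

45.5219

After k distinct floors have appeared, the next passenger gives a new one with probability (14-k)/14, so the expected wait for the (k+1)-th is 14/(14-k).
E[T] = 14/14 + 14/13 + 14/12 + ... + 14/2 + 14/1 = 14·H_{14}.
H_{14} = 3.25156, so E[T] = 45.52187.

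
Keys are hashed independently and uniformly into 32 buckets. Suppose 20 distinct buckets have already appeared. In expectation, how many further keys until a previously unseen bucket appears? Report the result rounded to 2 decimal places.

2.67

The number of keys until the next new bucket is geometric with success probability 12/32, so its mean is 32/12.
E = 32/12 = 2.667.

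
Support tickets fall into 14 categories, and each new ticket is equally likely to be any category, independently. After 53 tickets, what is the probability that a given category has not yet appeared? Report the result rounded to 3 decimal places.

On each ticket the fixed category fails to appear with probability 13/14.
P(still missing after 53) = (13/14)^53 = 0.0197.

0.020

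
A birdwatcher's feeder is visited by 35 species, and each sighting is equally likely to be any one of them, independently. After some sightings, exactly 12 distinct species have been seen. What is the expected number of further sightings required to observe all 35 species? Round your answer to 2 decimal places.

With k distinct species already seen, the next new one takes an expected 35/(35-k) sightings.
Sum over k = 12,...,34: E = 35/23 + 35/22 + 35/21 + ... + 35/2 + 35/1 = 130.700.

130.70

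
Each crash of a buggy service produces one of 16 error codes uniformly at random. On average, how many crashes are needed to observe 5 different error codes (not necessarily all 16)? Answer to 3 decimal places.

5.774

Going from k to k+1 distinct takes a geometric number of crashes with mean 16/(16-k).
Sum over k = 0,...,4: E = 16/16 + 16/15 + 16/14 + 16/13 + 16/12 = 5.7736.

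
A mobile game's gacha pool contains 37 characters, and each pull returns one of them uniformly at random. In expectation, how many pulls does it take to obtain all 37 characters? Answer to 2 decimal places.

155.46

The wait to go from k to k+1 distinct characters is geometric with mean 37/(37-k).
E[T] = 37/37 + 37/36 + 37/35 + ... + 37/2 + 37/1 = 37·H_{37}.
H_{37} = 4.202, so E[T] = 155.459.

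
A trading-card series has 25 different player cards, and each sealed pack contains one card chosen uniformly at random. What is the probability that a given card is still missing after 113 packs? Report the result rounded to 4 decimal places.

On each pack the fixed card fails to appear with probability 24/25.
P(still missing after 113) = (24/25)^113 = 0.00992.

0.0099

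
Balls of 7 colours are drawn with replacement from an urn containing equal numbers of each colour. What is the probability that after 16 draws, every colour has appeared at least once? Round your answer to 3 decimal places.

By inclusion–exclusion over which colours are missing,
P(all seen) = Σ_{j=0}^{7} (-1)^j C(7,j)((7-j)/7)^16
= 1.0000 - 0.5942 + 0.0964 - 0.0045 + 0.0000 - 0.0000 + 0.0000 - 0.0000
= 0.4977.

0.498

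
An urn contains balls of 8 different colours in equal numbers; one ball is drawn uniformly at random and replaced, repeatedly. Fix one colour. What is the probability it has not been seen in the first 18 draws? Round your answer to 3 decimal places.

On each draw the fixed colour fails to appear with probability 7/8.
P(still missing after 18) = (7/8)^18 = 0.0904.

0.090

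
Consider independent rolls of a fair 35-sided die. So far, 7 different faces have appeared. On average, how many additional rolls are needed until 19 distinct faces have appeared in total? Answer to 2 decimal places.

With k distinct faces already seen, the next new one takes an expected 35/(35-k) rolls.
Sum over k = 7,...,18: E = 35/28 + 35/27 + 35/26 + ... + 35/18 + 35/17 = 19.125.

19.13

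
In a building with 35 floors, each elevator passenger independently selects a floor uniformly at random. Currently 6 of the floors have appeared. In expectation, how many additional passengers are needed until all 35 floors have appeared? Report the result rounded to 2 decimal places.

138.66

The wait to go from k to k+1 distinct floors is geometric with mean 35/(35-k).
Sum over k = 6,...,34: E = 35/29 + 35/28 + 35/27 + ... + 35/2 + 35/1 = 138.658.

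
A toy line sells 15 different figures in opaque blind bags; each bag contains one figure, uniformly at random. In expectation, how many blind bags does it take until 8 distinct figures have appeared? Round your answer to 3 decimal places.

10.881

With k distinct figures already seen, the next new one arrives after an expected 15/(15-k) blind bags.
Sum over k = 0,...,7: E = 15/15 + 15/14 + 15/13 + ... + 15/9 + 15/8 = 10.8806.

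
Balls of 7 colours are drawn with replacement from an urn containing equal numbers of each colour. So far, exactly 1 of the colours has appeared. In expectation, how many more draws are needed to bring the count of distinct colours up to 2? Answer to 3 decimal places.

1.167

With k distinct colours already seen, the next new one takes an expected 7/(7-k) draws.
Only the k = 1 term is needed: E = 7/6 = 1.1667.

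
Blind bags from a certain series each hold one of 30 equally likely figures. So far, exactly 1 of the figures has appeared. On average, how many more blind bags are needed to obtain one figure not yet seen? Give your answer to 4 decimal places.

1.0345

The number of blind bags until the next new figure is geometric with success probability 29/30, so its mean is 30/29.
E = 30/29 = 1.03448.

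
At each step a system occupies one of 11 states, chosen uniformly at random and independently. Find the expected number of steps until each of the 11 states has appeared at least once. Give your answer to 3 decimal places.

33.219

Split into phases: going from k distinct to k+1 distinct takes on average 11/(11-k) steps.
E[T] = 11/11 + 11/10 + 11/9 + ... + 11/2 + 11/1 = 11·H_{11}.
H_{11} = 3.0199, so E[T] = 33.2187.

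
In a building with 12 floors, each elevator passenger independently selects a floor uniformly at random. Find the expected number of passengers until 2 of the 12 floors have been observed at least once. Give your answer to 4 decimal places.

Going from k to k+1 distinct takes a geometric number of passengers with mean 12/(12-k).
Sum over k = 0,...,1: E = 12/12 + 12/11 = 2.09091.

2.0909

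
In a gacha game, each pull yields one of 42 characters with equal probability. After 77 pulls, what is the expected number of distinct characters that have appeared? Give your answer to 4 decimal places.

For each character, P(seen in 77 pulls) = 1 - (41/42)^77 = 0.84363.
By linearity of expectation, E[distinct seen] = 42·(1 - (41/42)^77) = 35.43234.

35.4323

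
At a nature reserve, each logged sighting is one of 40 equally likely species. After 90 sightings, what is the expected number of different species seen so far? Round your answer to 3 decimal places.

35.903

For each species, P(seen in 90 sightings) = 1 - (39/40)^90 = 0.8976.
By linearity of expectation, E[distinct seen] = 40·(1 - (39/40)^90) = 35.9029.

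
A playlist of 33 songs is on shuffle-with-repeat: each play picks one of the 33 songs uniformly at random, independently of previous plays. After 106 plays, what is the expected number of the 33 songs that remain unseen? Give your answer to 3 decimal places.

For each song, P(unseen after 106) = (32/33)^106 = 0.0383.
By linearity of expectation, E[unseen] = 33·(32/33)^106 = 1.2645.

1.265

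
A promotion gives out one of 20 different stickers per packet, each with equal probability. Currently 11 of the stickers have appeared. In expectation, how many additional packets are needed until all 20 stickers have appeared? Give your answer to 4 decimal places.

With k distinct stickers already seen, the next new one takes an expected 20/(20-k) packets.
Sum over k = 11,...,19: E = 20/9 + 20/8 + 20/7 + ... + 20/2 + 20/1 = 56.57937.

56.5794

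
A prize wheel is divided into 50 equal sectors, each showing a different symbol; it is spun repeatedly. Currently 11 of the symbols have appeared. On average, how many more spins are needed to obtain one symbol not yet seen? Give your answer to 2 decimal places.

1.28

Each spin yields a new symbol with probability (50-11)/50 = 39/50, so the wait is geometric with mean 50/39.
E = 50/39 = 1.282.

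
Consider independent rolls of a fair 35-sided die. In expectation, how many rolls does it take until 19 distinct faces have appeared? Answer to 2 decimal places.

With k distinct faces already seen, the next new one arrives after an expected 35/(35-k) rolls.
Sum over k = 0,...,18: E = 35/35 + 35/34 + 35/33 + ... + 35/18 + 35/17 = 26.812.

26.81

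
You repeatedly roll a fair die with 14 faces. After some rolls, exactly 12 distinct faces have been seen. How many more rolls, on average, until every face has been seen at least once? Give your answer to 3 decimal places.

21.000

The wait to go from k to k+1 distinct faces is geometric with mean 14/(14-k).
Sum over k = 12,...,13: E = 14/2 + 14/1 = 21.0000.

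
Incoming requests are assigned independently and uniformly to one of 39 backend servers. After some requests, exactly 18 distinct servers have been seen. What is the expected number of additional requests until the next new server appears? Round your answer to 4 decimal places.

Each request yields a new server with probability (39-18)/39 = 21/39, so the wait is geometric with mean 39/21.
E = 39/21 = 1.85714.

1.8571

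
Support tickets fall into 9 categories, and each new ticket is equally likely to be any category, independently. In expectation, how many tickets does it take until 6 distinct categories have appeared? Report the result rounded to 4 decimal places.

With k distinct categories already seen, the next new one arrives after an expected 9/(9-k) tickets.
Sum over k = 0,...,5: E = 9/9 + 9/8 + 9/7 + 9/6 + 9/5 + 9/4 = 8.96071.

8.9607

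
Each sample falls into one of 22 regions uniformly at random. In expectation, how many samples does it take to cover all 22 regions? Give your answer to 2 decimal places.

After k distinct regions have appeared, the next sample gives a new one with probability (22-k)/22, so the expected wait for the (k+1)-th is 22/(22-k).
E[T] = 22/22 + 22/21 + 22/20 + ... + 22/2 + 22/1 = 22·H_{22}.
H_{22} = 3.691, so E[T] = 81.198.

81.20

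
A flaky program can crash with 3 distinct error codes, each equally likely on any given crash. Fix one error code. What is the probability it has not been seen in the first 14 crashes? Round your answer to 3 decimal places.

Each crash misses the fixed error code with probability (3-1)/3 = 2/3, independently.
P(still missing after 14) = (2/3)^14 = 0.0034.

0.003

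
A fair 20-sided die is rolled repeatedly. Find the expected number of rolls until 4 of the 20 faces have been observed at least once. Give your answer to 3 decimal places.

4.340

Going from k to k+1 distinct takes a geometric number of rolls with mean 20/(20-k).
Sum over k = 0,...,3: E = 20/20 + 20/19 + 20/18 + 20/17 = 4.3402.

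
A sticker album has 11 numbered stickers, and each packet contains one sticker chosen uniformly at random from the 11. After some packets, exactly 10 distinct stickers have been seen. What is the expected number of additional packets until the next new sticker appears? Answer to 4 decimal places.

11.0000

Each packet yields a new sticker with probability (11-10)/11 = 1/11, so the wait is geometric with mean 11/1.
E = 11/1 = 11.00000.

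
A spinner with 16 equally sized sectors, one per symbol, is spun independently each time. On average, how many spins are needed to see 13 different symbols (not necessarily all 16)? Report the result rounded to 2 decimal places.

24.76

With k distinct symbols already seen, the next new one arrives after an expected 16/(16-k) spins.
Sum over k = 0,...,12: E = 16/16 + 16/15 + 16/14 + ... + 16/5 + 16/4 = 24.758.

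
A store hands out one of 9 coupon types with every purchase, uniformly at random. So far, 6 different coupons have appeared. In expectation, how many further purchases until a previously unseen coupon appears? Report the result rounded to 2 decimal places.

3.00

Each purchase yields a new coupon with probability (9-6)/9 = 3/9, so the wait is geometric with mean 9/3.
E = 9/3 = 3.000.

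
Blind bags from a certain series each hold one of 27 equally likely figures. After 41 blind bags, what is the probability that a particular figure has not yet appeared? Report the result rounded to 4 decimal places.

0.2128

Each blind bag misses the fixed figure with probability (27-1)/27 = 26/27, independently.
P(still missing after 41) = (26/27)^41 = 0.21281.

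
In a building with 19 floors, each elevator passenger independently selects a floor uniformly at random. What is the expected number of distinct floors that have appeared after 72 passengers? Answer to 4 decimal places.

18.6126

For each floor, P(seen in 72 passengers) = 1 - (18/19)^72 = 0.97961.
By linearity of expectation, E[distinct seen] = 19·(1 - (18/19)^72) = 18.61264.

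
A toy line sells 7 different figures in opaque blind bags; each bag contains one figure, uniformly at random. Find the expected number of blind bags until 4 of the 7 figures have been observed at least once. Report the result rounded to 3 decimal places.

5.317

Going from k to k+1 distinct takes a geometric number of blind bags with mean 7/(7-k).
Sum over k = 0,...,3: E = 7/7 + 7/6 + 7/5 + 7/4 = 5.3167.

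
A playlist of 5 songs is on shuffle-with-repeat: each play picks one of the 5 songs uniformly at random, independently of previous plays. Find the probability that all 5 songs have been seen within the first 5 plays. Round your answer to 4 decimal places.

0.0384

By inclusion–exclusion over which songs are missing,
P(all seen) = Σ_{j=0}^{5} (-1)^j C(5,j)((5-j)/5)^5
= 1.00000 - 1.63840 + 0.77760 - 0.10240 + 0.00160 - 0.00000
= 0.03840.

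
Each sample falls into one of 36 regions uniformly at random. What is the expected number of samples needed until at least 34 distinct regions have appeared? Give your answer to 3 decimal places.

96.284

Going from k to k+1 distinct takes a geometric number of samples with mean 36/(36-k).
Sum over k = 0,...,33: E = 36/36 + 36/35 + 36/34 + ... + 36/4 + 36/3 = 96.2841.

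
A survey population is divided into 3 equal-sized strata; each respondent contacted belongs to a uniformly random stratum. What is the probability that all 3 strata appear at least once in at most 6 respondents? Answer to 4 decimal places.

Let A_i be the event that stratum i is missing after 6 respondents. By inclusion–exclusion on the A_i,
P(all seen) = Σ_{j=0}^{3} (-1)^j C(3,j)((3-j)/3)^6
= 1.00000 - 0.26337 + 0.00412 - 0.00000
= 0.74074.

0.7407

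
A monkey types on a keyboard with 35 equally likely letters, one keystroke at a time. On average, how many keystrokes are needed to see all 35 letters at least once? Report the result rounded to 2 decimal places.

145.14

Split into phases: going from k distinct to k+1 distinct takes on average 35/(35-k) keystrokes.
E[T] = 35/35 + 35/34 + 35/33 + ... + 35/2 + 35/1 = 35·H_{35}.
H_{35} = 4.147, so E[T] = 145.137.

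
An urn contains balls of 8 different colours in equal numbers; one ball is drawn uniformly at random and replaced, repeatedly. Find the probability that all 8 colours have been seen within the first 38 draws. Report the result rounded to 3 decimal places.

0.950

By inclusion–exclusion over which colours are missing,
P(all seen) = Σ_{j=0}^{8} (-1)^j C(8,j)((8-j)/8)^38
= 1.0000 - 0.0500 + 0.0005 - 0.0000 + 0.0000 - 0.0000 + 0.0000 - 0.0000 + 0.0000
= 0.9505.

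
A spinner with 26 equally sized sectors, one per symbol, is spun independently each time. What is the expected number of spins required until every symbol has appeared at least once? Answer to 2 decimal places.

Split into phases: going from k distinct to k+1 distinct takes on average 26/(26-k) spins.
E[T] = 26/26 + 26/25 + 26/24 + ... + 26/2 + 26/1 = 26·H_{26}.
H_{26} = 3.854, so E[T] = 100.215.

100.21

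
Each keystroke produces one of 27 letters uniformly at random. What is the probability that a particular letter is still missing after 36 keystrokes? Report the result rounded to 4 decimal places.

On each keystroke the fixed letter fails to appear with probability 26/27.
P(still missing after 36) = (26/27)^36 = 0.25701.

0.2570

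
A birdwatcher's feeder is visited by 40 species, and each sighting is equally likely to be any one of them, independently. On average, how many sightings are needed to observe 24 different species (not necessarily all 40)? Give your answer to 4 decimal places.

Going from k to k+1 distinct takes a geometric number of sightings with mean 40/(40-k).
Sum over k = 0,...,23: E = 40/40 + 40/39 + 40/38 + ... + 40/18 + 40/17 = 35.91256.

35.9126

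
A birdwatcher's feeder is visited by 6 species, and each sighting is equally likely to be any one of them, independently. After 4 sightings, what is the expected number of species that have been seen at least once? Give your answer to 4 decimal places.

3.1065

For each species, P(seen in 4 sightings) = 1 - (5/6)^4 = 0.51775.
By linearity of expectation, E[distinct seen] = 6·(1 - (5/6)^4) = 3.10648.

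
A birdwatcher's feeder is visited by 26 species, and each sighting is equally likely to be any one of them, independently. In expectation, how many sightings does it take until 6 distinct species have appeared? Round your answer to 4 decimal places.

Going from k to k+1 distinct takes a geometric number of sightings with mean 26/(26-k).
Sum over k = 0,...,5: E = 26/26 + 26/25 + 26/24 + 26/23 + 26/22 + 26/21 = 6.67368.

6.6737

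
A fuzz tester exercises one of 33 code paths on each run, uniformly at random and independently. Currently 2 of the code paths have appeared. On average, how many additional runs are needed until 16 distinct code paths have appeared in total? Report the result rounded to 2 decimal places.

19.39

With k distinct code paths already seen, the next new one takes an expected 33/(33-k) runs.
Sum over k = 2,...,15: E = 33/31 + 33/30 + 33/29 + ... + 33/19 + 33/18 = 19.394.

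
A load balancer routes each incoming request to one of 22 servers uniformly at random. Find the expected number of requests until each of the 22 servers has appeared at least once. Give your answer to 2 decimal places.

81.20

The wait to go from k to k+1 distinct servers is geometric with mean 22/(22-k).
E[T] = 22/22 + 22/21 + 22/20 + ... + 22/2 + 22/1 = 22·H_{22}.
H_{22} = 3.691, so E[T] = 81.198.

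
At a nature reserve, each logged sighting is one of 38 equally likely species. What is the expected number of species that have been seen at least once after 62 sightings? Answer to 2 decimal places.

For each species, P(seen in 62 sightings) = 1 - (37/38)^62 = 0.809.
By linearity of expectation, E[distinct seen] = 38·(1 - (37/38)^62) = 30.727.

30.73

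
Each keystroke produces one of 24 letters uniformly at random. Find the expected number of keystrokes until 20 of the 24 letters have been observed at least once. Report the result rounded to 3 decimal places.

40.623

Going from k to k+1 distinct takes a geometric number of keystrokes with mean 24/(24-k).
Sum over k = 0,...,19: E = 24/24 + 24/23 + 24/22 + ... + 24/6 + 24/5 = 40.6230.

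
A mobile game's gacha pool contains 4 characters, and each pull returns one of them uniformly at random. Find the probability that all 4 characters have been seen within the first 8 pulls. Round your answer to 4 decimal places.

Let A_i be the event that character i is missing after 8 pulls. By inclusion–exclusion on the A_i,
P(all seen) = Σ_{j=0}^{4} (-1)^j C(4,j)((4-j)/4)^8
= 1.00000 - 0.40045 + 0.02344 - 0.00006 + 0.00000
= 0.62292.

0.6229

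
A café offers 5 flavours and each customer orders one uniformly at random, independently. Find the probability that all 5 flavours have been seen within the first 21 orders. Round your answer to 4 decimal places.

0.9541

Let A_i be the event that flavour i is missing after 21 orders. By inclusion–exclusion on the A_i,
P(all seen) = Σ_{j=0}^{5} (-1)^j C(5,j)((5-j)/5)^21
= 1.00000 - 0.04612 + 0.00022 - 0.00000 + 0.00000 - 0.00000
= 0.95410.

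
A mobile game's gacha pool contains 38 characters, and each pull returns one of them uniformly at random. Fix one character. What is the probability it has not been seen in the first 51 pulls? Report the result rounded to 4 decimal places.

Each pull misses the fixed character with probability (38-1)/38 = 37/38, independently.
P(still missing after 51) = (37/38)^51 = 0.25664.

0.2566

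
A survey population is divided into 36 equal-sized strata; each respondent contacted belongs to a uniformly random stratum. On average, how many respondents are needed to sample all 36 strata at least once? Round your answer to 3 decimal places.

150.284

After k distinct strata have appeared, the next respondent gives a new one with probability (36-k)/36, so the expected wait for the (k+1)-th is 36/(36-k).
E[T] = 36/36 + 36/35 + 36/34 + ... + 36/2 + 36/1 = 36·H_{36}.
H_{36} = 4.1746, so E[T] = 150.2841.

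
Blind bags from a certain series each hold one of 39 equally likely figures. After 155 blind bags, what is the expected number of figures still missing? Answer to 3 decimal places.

0.696

For each figure, P(unseen after 155) = (38/39)^155 = 0.0178.
By linearity of expectation, E[unseen] = 39·(38/39)^155 = 0.6958.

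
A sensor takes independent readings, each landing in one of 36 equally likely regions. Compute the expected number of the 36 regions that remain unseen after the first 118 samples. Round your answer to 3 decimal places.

For each region, P(unseen after 118) = (35/36)^118 = 0.0360.
By linearity of expectation, E[unseen] = 36·(35/36)^118 = 1.2961.

1.296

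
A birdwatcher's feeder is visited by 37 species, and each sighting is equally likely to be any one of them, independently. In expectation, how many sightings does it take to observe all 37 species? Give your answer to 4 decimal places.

155.4587

Split into phases: going from k distinct to k+1 distinct takes on average 37/(37-k) sightings.
E[T] = 37/37 + 37/36 + 37/35 + ... + 37/2 + 37/1 = 37·H_{37}.
H_{37} = 4.20159, so E[T] = 155.45869.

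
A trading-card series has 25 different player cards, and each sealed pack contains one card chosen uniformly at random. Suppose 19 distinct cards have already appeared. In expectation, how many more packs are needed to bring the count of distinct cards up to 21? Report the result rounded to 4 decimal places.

The wait to go from k to k+1 distinct cards is geometric with mean 25/(25-k).
Sum over k = 19,...,20: E = 25/6 + 25/5 = 9.16667.

9.1667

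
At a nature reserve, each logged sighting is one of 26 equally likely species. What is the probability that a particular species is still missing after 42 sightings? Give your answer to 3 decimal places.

On each sighting the fixed species fails to appear with probability 25/26.
P(still missing after 42) = (25/26)^42 = 0.1926.

0.193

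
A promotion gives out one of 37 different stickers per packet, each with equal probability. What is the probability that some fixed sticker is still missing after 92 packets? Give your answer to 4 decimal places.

Each packet misses the fixed sticker with probability (37-1)/37 = 36/37, independently.
P(still missing after 92) = (36/37)^92 = 0.08040.

0.0804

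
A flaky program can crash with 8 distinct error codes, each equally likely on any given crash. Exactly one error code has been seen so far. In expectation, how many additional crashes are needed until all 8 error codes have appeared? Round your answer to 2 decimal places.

20.74

From k distinct to k+1 distinct takes on average 8/(8-k) crashes.
Sum over k = 1,...,7: E = 8/7 + 8/6 + 8/5 + ... + 8/2 + 8/1 = 20.743.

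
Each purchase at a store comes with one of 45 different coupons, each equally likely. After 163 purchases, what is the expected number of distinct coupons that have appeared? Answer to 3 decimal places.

For each coupon, P(seen in 163 purchases) = 1 - (44/45)^163 = 0.9743.
By linearity of expectation, E[distinct seen] = 45·(1 - (44/45)^163) = 43.8456.

43.846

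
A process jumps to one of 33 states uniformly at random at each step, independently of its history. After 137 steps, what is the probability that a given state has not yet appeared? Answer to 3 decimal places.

On each step the fixed state fails to appear with probability 32/33.
P(still missing after 137) = (32/33)^137 = 0.0148.

0.015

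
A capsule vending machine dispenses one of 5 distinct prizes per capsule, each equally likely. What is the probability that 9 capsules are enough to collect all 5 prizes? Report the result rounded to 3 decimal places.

Let A_i be the event that prize i is missing after 9 capsules. By inclusion–exclusion on the A_i,
P(all seen) = Σ_{j=0}^{5} (-1)^j C(5,j)((5-j)/5)^9
= 1.0000 - 0.6711 + 0.1008 - 0.0026 + 0.0000 - 0.0000
= 0.4271.

0.427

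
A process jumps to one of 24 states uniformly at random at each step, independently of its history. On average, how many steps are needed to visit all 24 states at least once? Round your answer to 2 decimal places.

The wait to go from k to k+1 distinct states is geometric with mean 24/(24-k).
E[T] = 24/24 + 24/23 + 24/22 + ... + 24/2 + 24/1 = 24·H_{24}.
H_{24} = 3.776, so E[T] = 90.623.

90.62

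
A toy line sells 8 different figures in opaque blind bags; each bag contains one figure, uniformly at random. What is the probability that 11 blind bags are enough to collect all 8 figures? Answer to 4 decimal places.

0.0558

By inclusion–exclusion over which figures are missing,
P(all seen) = Σ_{j=0}^{8} (-1)^j C(8,j)((8-j)/8)^11
= 1.00000 - 1.84153 + 1.18258 - 0.31832 + 0.03418 - 0.00115 + 0.00001 - 0.00000 + 0.00000
= 0.05576.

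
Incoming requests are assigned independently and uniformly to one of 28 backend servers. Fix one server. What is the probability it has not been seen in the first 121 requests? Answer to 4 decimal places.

On each request the fixed server fails to appear with probability 27/28.
P(still missing after 121) = (27/28)^121 = 0.01227.

0.0123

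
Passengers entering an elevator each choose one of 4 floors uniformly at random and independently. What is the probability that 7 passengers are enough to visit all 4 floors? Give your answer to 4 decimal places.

0.5127

By inclusion–exclusion over which floors are missing,
P(all seen) = Σ_{j=0}^{4} (-1)^j C(4,j)((4-j)/4)^7
= 1.00000 - 0.53394 + 0.04688 - 0.00024 + 0.00000
= 0.51270.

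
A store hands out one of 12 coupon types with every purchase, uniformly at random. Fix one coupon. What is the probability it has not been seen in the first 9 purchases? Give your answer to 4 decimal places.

0.4570

On each purchase the fixed coupon fails to appear with probability 11/12.
P(still missing after 9) = (11/12)^9 = 0.45699.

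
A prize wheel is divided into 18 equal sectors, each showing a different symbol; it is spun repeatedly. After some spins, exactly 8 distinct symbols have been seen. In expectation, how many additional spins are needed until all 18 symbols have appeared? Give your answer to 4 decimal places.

52.7214

The wait to go from k to k+1 distinct symbols is geometric with mean 18/(18-k).
Sum over k = 8,...,17: E = 18/10 + 18/9 + 18/8 + ... + 18/2 + 18/1 = 52.72143.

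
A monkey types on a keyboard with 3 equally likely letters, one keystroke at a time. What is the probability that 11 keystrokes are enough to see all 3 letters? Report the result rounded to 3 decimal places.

By inclusion–exclusion over which letters are missing,
P(all seen) = Σ_{j=0}^{3} (-1)^j C(3,j)((3-j)/3)^11
= 1.0000 - 0.0347 + 0.0000 - 0.0000
= 0.9653.

0.965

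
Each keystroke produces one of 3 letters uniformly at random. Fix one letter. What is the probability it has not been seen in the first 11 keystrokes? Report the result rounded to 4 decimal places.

On each keystroke the fixed letter fails to appear with probability 2/3.
P(still missing after 11) = (2/3)^11 = 0.01156.

0.0116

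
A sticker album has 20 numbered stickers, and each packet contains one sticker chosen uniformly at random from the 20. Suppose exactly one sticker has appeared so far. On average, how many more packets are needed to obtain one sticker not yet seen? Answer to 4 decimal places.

Each packet yields a new sticker with probability (20-1)/20 = 19/20, so the wait is geometric with mean 20/19.
E = 20/19 = 1.05263.

1.0526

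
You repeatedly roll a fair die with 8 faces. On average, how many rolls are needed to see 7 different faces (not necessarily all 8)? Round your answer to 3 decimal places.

13.743

Going from k to k+1 distinct takes a geometric number of rolls with mean 8/(8-k).
Sum over k = 0,...,6: E = 8/8 + 8/7 + 8/6 + ... + 8/3 + 8/2 = 13.7429.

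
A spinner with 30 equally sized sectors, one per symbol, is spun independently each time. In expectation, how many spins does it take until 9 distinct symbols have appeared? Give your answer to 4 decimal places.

10.4889

With k distinct symbols already seen, the next new one arrives after an expected 30/(30-k) spins.
Sum over k = 0,...,8: E = 30/30 + 30/29 + 30/28 + ... + 30/23 + 30/22 = 10.48885.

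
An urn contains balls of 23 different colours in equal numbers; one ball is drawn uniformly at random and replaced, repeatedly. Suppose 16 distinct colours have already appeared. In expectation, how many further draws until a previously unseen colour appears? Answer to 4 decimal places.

The number of draws until the next new colour is geometric with success probability 7/23, so its mean is 23/7.
E = 23/7 = 3.28571.

3.2857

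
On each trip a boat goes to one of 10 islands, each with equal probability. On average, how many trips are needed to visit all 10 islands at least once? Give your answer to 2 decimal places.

29.29

After k distinct islands have appeared, the next trip gives a new one with probability (10-k)/10, so the expected wait for the (k+1)-th is 10/(10-k).
E[T] = 10/10 + 10/9 + 10/8 + ... + 10/2 + 10/1 = 10·H_{10}.
H_{10} = 2.929, so E[T] = 29.290.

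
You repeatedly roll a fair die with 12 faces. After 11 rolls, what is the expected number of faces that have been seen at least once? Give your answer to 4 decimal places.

For each face, P(seen in 11 rolls) = 1 - (11/12)^11 = 0.61600.
By linearity of expectation, E[distinct seen] = 12·(1 - (11/12)^11) = 7.39206.

7.3921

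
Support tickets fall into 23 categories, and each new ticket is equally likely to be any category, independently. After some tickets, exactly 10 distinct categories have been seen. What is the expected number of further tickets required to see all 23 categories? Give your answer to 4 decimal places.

73.1431

The wait to go from k to k+1 distinct categories is geometric with mean 23/(23-k).
Sum over k = 10,...,22: E = 23/13 + 23/12 + 23/11 + ... + 23/2 + 23/1 = 73.14308.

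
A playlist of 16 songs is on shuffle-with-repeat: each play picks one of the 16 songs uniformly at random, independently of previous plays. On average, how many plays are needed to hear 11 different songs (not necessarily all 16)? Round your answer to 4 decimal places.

17.5583

With k distinct songs already seen, the next new one arrives after an expected 16/(16-k) plays.
Sum over k = 0,...,10: E = 16/16 + 16/15 + 16/14 + ... + 16/7 + 16/6 = 17.55833.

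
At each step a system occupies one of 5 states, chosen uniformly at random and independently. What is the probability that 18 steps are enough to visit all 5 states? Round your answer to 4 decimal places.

Let A_i be the event that state i is missing after 18 steps. By inclusion–exclusion on the A_i,
P(all seen) = Σ_{j=0}^{5} (-1)^j C(5,j)((5-j)/5)^18
= 1.00000 - 0.09007 + 0.00102 - 0.00000 + 0.00000 - 0.00000
= 0.91094.

0.9109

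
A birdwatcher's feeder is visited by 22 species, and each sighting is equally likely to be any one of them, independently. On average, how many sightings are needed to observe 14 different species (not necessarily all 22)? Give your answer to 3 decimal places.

21.405

With k distinct species already seen, the next new one arrives after an expected 22/(22-k) sightings.
Sum over k = 0,...,13: E = 22/22 + 22/21 + 22/20 + ... + 22/10 + 22/9 = 21.4050.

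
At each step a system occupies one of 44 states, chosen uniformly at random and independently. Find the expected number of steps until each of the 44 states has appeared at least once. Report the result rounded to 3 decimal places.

192.400

Split into phases: going from k distinct to k+1 distinct takes on average 44/(44-k) steps.
E[T] = 44/44 + 44/43 + 44/42 + ... + 44/2 + 44/1 = 44·H_{44}.
H_{44} = 4.3727, so E[T] = 192.3999.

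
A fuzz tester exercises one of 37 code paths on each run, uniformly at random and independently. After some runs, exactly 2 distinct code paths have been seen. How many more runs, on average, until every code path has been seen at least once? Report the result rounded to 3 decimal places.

With k distinct code paths already seen, the next new one takes an expected 37/(37-k) runs.
Sum over k = 2,...,36: E = 37/35 + 37/34 + 37/33 + ... + 37/2 + 37/1 = 153.4309.

153.431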